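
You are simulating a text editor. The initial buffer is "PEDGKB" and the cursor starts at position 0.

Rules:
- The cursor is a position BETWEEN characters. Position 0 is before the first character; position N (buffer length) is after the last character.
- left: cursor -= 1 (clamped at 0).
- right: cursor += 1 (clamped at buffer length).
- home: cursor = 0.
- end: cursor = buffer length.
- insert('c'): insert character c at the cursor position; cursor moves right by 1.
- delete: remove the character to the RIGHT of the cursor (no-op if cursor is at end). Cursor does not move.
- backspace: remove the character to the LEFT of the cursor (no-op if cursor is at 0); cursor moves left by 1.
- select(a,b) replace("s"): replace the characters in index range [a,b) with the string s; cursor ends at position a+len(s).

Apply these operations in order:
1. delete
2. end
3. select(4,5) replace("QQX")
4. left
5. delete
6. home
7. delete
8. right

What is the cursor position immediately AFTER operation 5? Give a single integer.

Answer: 6

Derivation:
After op 1 (delete): buf='EDGKB' cursor=0
After op 2 (end): buf='EDGKB' cursor=5
After op 3 (select(4,5) replace("QQX")): buf='EDGKQQX' cursor=7
After op 4 (left): buf='EDGKQQX' cursor=6
After op 5 (delete): buf='EDGKQQ' cursor=6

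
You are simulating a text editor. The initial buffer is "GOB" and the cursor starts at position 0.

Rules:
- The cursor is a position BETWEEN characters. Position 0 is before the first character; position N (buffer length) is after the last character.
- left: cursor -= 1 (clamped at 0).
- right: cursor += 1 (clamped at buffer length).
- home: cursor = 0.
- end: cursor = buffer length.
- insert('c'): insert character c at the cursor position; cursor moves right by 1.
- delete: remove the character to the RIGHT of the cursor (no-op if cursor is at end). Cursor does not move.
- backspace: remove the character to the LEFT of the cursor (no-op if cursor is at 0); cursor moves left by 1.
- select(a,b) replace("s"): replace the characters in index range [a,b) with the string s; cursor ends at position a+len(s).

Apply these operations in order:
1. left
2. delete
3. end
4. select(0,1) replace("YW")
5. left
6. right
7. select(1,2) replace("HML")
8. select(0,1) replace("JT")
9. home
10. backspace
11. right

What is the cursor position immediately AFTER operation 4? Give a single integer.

After op 1 (left): buf='GOB' cursor=0
After op 2 (delete): buf='OB' cursor=0
After op 3 (end): buf='OB' cursor=2
After op 4 (select(0,1) replace("YW")): buf='YWB' cursor=2

Answer: 2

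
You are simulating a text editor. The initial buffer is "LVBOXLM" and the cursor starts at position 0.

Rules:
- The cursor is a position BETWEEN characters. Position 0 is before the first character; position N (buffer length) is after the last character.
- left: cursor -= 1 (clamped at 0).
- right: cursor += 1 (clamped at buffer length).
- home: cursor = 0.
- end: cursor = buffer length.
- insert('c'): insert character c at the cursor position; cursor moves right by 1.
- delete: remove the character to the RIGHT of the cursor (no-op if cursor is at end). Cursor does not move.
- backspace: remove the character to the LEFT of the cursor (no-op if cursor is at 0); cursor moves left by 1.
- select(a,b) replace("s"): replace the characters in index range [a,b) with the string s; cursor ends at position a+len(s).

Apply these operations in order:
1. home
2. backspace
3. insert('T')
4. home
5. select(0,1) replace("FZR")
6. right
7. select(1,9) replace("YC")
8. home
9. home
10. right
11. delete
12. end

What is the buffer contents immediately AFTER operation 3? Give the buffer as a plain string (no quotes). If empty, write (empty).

Answer: TLVBOXLM

Derivation:
After op 1 (home): buf='LVBOXLM' cursor=0
After op 2 (backspace): buf='LVBOXLM' cursor=0
After op 3 (insert('T')): buf='TLVBOXLM' cursor=1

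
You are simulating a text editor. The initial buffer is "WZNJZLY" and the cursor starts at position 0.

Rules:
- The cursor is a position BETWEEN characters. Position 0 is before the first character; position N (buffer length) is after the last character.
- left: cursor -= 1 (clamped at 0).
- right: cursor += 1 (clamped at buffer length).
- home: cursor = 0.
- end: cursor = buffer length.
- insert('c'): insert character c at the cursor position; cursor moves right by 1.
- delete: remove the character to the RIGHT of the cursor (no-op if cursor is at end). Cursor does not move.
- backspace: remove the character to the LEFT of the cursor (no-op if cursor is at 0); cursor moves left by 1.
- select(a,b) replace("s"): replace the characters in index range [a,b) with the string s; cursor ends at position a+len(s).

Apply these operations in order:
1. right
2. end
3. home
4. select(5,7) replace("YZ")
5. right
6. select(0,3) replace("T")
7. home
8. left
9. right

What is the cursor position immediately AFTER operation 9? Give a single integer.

After op 1 (right): buf='WZNJZLY' cursor=1
After op 2 (end): buf='WZNJZLY' cursor=7
After op 3 (home): buf='WZNJZLY' cursor=0
After op 4 (select(5,7) replace("YZ")): buf='WZNJZYZ' cursor=7
After op 5 (right): buf='WZNJZYZ' cursor=7
After op 6 (select(0,3) replace("T")): buf='TJZYZ' cursor=1
After op 7 (home): buf='TJZYZ' cursor=0
After op 8 (left): buf='TJZYZ' cursor=0
After op 9 (right): buf='TJZYZ' cursor=1

Answer: 1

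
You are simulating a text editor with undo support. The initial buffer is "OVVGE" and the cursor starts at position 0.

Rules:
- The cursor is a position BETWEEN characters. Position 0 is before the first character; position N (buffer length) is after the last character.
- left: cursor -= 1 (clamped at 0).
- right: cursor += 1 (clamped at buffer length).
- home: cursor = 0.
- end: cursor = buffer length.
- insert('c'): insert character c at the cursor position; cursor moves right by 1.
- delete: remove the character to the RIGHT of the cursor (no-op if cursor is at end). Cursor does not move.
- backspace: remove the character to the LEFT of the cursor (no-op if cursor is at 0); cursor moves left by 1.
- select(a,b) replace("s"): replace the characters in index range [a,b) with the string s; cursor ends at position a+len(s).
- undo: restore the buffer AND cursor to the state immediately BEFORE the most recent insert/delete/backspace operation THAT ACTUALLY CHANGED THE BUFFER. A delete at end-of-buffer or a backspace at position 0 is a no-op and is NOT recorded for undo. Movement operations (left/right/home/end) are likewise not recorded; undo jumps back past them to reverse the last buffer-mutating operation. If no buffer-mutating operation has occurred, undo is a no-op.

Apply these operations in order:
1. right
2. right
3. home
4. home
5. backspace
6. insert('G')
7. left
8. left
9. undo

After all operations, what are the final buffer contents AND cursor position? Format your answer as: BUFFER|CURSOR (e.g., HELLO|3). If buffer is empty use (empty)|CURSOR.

Answer: OVVGE|0

Derivation:
After op 1 (right): buf='OVVGE' cursor=1
After op 2 (right): buf='OVVGE' cursor=2
After op 3 (home): buf='OVVGE' cursor=0
After op 4 (home): buf='OVVGE' cursor=0
After op 5 (backspace): buf='OVVGE' cursor=0
After op 6 (insert('G')): buf='GOVVGE' cursor=1
After op 7 (left): buf='GOVVGE' cursor=0
After op 8 (left): buf='GOVVGE' cursor=0
After op 9 (undo): buf='OVVGE' cursor=0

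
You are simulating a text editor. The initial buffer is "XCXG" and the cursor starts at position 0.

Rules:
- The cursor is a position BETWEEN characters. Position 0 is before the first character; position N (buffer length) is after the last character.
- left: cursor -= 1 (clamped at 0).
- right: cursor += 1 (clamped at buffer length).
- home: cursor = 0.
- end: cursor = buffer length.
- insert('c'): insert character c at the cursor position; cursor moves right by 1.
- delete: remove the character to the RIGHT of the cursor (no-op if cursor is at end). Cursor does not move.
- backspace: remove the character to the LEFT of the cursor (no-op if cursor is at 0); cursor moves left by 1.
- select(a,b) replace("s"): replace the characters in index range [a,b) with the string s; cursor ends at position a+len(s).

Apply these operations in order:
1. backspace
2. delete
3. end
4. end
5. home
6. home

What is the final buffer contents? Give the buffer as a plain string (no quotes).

Answer: CXG

Derivation:
After op 1 (backspace): buf='XCXG' cursor=0
After op 2 (delete): buf='CXG' cursor=0
After op 3 (end): buf='CXG' cursor=3
After op 4 (end): buf='CXG' cursor=3
After op 5 (home): buf='CXG' cursor=0
After op 6 (home): buf='CXG' cursor=0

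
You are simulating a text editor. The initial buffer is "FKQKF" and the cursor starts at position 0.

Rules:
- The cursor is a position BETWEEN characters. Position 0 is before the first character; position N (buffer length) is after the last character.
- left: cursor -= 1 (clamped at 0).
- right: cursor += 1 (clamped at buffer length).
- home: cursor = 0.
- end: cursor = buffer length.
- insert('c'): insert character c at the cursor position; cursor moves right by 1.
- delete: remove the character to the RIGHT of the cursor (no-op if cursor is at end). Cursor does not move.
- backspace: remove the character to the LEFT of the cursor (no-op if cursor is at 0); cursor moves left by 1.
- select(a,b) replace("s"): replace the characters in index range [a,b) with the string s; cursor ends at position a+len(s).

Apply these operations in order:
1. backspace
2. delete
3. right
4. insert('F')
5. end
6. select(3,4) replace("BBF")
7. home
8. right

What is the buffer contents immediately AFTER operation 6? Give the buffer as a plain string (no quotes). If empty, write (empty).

After op 1 (backspace): buf='FKQKF' cursor=0
After op 2 (delete): buf='KQKF' cursor=0
After op 3 (right): buf='KQKF' cursor=1
After op 4 (insert('F')): buf='KFQKF' cursor=2
After op 5 (end): buf='KFQKF' cursor=5
After op 6 (select(3,4) replace("BBF")): buf='KFQBBFF' cursor=6

Answer: KFQBBFF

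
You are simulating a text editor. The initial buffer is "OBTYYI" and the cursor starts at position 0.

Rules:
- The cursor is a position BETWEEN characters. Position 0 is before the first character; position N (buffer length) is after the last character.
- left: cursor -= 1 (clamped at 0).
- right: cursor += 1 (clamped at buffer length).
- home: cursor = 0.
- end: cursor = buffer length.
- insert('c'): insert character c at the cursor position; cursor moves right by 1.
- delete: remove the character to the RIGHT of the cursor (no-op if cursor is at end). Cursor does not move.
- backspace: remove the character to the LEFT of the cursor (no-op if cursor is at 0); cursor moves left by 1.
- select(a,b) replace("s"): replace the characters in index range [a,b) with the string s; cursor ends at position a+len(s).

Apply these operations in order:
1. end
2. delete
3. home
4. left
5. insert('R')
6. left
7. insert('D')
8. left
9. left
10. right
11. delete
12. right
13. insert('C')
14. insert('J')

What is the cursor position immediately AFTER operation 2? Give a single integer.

After op 1 (end): buf='OBTYYI' cursor=6
After op 2 (delete): buf='OBTYYI' cursor=6

Answer: 6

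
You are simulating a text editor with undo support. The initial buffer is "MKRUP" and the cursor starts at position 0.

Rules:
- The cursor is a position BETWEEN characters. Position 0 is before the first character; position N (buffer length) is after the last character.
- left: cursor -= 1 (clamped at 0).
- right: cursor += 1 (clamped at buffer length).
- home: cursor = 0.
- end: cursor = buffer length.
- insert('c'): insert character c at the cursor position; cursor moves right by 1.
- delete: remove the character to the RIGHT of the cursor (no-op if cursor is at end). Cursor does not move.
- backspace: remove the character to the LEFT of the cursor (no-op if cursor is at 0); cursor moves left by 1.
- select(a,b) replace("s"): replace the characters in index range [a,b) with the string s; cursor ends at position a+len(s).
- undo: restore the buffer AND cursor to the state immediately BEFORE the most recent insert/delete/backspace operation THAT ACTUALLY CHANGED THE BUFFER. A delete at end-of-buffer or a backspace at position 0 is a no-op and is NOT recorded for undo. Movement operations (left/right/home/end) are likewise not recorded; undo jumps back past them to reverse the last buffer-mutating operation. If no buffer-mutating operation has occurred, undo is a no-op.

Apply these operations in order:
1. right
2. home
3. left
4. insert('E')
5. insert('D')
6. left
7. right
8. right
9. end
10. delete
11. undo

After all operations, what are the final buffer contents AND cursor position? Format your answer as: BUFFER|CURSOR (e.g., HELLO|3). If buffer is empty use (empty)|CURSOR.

Answer: EMKRUP|1

Derivation:
After op 1 (right): buf='MKRUP' cursor=1
After op 2 (home): buf='MKRUP' cursor=0
After op 3 (left): buf='MKRUP' cursor=0
After op 4 (insert('E')): buf='EMKRUP' cursor=1
After op 5 (insert('D')): buf='EDMKRUP' cursor=2
After op 6 (left): buf='EDMKRUP' cursor=1
After op 7 (right): buf='EDMKRUP' cursor=2
After op 8 (right): buf='EDMKRUP' cursor=3
After op 9 (end): buf='EDMKRUP' cursor=7
After op 10 (delete): buf='EDMKRUP' cursor=7
After op 11 (undo): buf='EMKRUP' cursor=1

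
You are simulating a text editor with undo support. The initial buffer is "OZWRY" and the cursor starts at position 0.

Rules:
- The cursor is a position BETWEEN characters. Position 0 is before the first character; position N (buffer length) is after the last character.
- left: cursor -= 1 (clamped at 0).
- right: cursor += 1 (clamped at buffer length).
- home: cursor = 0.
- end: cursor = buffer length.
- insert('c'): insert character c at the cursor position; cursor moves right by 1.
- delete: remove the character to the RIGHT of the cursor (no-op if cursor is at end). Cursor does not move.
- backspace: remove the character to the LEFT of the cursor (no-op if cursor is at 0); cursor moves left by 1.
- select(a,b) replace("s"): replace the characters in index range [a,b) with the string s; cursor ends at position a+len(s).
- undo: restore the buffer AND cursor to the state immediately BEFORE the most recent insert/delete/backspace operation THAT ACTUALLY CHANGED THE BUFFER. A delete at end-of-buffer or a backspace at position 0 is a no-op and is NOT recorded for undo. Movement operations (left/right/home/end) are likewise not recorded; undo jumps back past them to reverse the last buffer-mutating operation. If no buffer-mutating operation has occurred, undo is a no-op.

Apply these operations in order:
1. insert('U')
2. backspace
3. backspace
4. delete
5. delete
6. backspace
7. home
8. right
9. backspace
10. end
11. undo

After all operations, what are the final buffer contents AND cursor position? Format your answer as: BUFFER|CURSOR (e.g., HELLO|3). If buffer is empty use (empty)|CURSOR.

Answer: WRY|1

Derivation:
After op 1 (insert('U')): buf='UOZWRY' cursor=1
After op 2 (backspace): buf='OZWRY' cursor=0
After op 3 (backspace): buf='OZWRY' cursor=0
After op 4 (delete): buf='ZWRY' cursor=0
After op 5 (delete): buf='WRY' cursor=0
After op 6 (backspace): buf='WRY' cursor=0
After op 7 (home): buf='WRY' cursor=0
After op 8 (right): buf='WRY' cursor=1
After op 9 (backspace): buf='RY' cursor=0
After op 10 (end): buf='RY' cursor=2
After op 11 (undo): buf='WRY' cursor=1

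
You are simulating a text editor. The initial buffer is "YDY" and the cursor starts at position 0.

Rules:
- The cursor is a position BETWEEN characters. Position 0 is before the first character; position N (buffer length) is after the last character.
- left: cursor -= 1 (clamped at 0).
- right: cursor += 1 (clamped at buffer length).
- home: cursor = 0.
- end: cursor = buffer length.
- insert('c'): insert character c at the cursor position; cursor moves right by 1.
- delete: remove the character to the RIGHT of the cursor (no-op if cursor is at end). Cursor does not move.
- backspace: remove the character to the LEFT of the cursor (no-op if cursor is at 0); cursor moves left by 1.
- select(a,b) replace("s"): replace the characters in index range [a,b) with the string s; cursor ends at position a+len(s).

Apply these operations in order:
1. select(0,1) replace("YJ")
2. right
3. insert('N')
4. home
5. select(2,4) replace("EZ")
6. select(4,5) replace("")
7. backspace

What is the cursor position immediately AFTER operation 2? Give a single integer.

After op 1 (select(0,1) replace("YJ")): buf='YJDY' cursor=2
After op 2 (right): buf='YJDY' cursor=3

Answer: 3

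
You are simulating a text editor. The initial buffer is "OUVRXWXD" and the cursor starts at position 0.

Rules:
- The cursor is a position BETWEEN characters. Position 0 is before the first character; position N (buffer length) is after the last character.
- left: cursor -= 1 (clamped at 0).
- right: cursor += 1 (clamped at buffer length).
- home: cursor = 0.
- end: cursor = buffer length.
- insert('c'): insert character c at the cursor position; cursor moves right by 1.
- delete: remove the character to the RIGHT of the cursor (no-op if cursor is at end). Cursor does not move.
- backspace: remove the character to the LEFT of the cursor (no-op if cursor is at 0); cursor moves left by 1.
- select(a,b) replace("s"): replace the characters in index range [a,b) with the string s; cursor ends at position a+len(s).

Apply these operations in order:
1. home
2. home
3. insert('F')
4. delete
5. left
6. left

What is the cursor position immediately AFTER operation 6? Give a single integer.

Answer: 0

Derivation:
After op 1 (home): buf='OUVRXWXD' cursor=0
After op 2 (home): buf='OUVRXWXD' cursor=0
After op 3 (insert('F')): buf='FOUVRXWXD' cursor=1
After op 4 (delete): buf='FUVRXWXD' cursor=1
After op 5 (left): buf='FUVRXWXD' cursor=0
After op 6 (left): buf='FUVRXWXD' cursor=0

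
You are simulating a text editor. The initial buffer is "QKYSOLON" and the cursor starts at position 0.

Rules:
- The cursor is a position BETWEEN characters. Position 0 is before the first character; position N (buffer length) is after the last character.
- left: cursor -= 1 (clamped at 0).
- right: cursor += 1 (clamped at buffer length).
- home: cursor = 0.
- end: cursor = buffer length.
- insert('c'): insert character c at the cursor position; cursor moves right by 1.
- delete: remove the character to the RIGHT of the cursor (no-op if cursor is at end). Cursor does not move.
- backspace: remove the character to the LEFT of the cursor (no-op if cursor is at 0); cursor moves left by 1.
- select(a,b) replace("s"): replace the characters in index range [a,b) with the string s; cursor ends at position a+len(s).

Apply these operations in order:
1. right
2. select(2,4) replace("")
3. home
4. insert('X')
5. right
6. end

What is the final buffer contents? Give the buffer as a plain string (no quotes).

Answer: XQKOLON

Derivation:
After op 1 (right): buf='QKYSOLON' cursor=1
After op 2 (select(2,4) replace("")): buf='QKOLON' cursor=2
After op 3 (home): buf='QKOLON' cursor=0
After op 4 (insert('X')): buf='XQKOLON' cursor=1
After op 5 (right): buf='XQKOLON' cursor=2
After op 6 (end): buf='XQKOLON' cursor=7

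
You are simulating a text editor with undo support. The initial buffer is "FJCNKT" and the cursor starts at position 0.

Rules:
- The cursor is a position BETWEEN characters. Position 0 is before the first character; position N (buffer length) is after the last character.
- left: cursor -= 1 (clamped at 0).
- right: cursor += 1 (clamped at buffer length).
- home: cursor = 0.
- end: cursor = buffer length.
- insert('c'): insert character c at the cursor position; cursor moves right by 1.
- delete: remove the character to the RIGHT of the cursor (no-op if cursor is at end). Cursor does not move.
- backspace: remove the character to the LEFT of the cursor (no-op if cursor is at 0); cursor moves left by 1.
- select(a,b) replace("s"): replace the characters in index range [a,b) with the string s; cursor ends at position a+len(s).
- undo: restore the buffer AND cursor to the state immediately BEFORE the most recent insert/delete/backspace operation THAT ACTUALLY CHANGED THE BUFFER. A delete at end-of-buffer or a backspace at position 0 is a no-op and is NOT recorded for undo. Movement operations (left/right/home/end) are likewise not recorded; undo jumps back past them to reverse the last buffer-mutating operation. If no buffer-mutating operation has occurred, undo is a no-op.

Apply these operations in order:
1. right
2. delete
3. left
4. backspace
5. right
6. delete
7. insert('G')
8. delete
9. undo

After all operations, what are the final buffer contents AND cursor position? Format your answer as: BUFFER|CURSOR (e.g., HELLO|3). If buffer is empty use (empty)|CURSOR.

After op 1 (right): buf='FJCNKT' cursor=1
After op 2 (delete): buf='FCNKT' cursor=1
After op 3 (left): buf='FCNKT' cursor=0
After op 4 (backspace): buf='FCNKT' cursor=0
After op 5 (right): buf='FCNKT' cursor=1
After op 6 (delete): buf='FNKT' cursor=1
After op 7 (insert('G')): buf='FGNKT' cursor=2
After op 8 (delete): buf='FGKT' cursor=2
After op 9 (undo): buf='FGNKT' cursor=2

Answer: FGNKT|2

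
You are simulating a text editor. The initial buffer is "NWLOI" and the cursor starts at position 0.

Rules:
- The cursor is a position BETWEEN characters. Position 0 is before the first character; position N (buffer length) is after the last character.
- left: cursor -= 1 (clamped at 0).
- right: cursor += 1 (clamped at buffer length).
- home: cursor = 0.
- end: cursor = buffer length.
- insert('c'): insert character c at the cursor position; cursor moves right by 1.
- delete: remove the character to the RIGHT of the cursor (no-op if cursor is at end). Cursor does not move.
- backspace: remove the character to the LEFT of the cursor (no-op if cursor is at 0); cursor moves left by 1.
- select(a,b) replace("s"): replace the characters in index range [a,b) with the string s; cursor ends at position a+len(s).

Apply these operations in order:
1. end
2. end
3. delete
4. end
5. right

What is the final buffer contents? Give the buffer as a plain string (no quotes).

After op 1 (end): buf='NWLOI' cursor=5
After op 2 (end): buf='NWLOI' cursor=5
After op 3 (delete): buf='NWLOI' cursor=5
After op 4 (end): buf='NWLOI' cursor=5
After op 5 (right): buf='NWLOI' cursor=5

Answer: NWLOI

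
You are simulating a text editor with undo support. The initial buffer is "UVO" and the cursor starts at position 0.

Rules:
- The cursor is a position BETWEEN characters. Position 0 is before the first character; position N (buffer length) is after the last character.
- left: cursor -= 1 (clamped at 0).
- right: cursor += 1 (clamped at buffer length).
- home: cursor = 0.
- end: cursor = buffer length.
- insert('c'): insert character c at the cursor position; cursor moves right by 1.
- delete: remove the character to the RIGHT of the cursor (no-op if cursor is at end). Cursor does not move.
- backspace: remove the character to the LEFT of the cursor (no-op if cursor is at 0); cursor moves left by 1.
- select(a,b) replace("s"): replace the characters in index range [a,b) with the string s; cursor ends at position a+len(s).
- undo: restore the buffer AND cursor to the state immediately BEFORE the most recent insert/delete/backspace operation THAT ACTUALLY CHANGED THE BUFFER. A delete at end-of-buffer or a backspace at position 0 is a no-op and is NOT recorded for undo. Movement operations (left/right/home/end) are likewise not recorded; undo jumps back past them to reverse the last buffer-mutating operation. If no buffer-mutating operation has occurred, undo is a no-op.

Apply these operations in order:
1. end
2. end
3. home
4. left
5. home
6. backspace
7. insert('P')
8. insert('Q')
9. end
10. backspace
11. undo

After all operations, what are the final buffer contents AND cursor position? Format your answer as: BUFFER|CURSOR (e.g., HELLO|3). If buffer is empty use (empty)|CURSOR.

Answer: PQUVO|5

Derivation:
After op 1 (end): buf='UVO' cursor=3
After op 2 (end): buf='UVO' cursor=3
After op 3 (home): buf='UVO' cursor=0
After op 4 (left): buf='UVO' cursor=0
After op 5 (home): buf='UVO' cursor=0
After op 6 (backspace): buf='UVO' cursor=0
After op 7 (insert('P')): buf='PUVO' cursor=1
After op 8 (insert('Q')): buf='PQUVO' cursor=2
After op 9 (end): buf='PQUVO' cursor=5
After op 10 (backspace): buf='PQUV' cursor=4
After op 11 (undo): buf='PQUVO' cursor=5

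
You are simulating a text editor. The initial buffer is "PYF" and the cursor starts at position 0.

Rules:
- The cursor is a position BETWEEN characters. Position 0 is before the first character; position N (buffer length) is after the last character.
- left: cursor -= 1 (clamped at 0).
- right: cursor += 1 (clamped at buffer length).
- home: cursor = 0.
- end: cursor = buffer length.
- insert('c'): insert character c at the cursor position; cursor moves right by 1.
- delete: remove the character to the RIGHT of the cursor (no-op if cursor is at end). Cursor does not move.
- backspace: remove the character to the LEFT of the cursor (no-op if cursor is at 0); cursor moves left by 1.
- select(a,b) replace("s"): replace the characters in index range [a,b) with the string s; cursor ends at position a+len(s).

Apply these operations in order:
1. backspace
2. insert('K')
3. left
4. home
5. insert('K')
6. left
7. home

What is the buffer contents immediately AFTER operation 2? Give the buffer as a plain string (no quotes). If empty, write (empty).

After op 1 (backspace): buf='PYF' cursor=0
After op 2 (insert('K')): buf='KPYF' cursor=1

Answer: KPYF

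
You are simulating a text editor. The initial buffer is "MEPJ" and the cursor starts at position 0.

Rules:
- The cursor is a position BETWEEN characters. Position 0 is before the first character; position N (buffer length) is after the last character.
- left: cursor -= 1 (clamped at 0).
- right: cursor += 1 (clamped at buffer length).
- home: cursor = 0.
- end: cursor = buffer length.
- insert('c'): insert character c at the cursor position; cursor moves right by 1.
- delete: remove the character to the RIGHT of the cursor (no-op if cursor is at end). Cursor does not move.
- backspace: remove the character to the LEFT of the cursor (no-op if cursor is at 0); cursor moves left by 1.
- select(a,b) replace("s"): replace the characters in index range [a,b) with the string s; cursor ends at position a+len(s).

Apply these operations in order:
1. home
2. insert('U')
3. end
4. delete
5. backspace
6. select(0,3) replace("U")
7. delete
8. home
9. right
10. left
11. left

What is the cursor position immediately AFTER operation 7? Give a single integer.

After op 1 (home): buf='MEPJ' cursor=0
After op 2 (insert('U')): buf='UMEPJ' cursor=1
After op 3 (end): buf='UMEPJ' cursor=5
After op 4 (delete): buf='UMEPJ' cursor=5
After op 5 (backspace): buf='UMEP' cursor=4
After op 6 (select(0,3) replace("U")): buf='UP' cursor=1
After op 7 (delete): buf='U' cursor=1

Answer: 1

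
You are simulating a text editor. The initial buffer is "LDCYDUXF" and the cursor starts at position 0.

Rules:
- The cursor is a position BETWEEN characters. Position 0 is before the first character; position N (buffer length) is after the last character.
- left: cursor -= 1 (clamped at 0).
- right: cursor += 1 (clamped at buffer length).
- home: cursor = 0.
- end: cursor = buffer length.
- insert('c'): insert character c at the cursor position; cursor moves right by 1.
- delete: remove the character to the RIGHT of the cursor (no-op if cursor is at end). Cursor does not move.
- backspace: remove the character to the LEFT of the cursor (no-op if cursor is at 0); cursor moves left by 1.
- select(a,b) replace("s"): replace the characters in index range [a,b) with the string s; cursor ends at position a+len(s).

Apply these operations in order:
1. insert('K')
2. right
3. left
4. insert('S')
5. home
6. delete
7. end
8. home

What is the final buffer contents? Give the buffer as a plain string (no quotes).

After op 1 (insert('K')): buf='KLDCYDUXF' cursor=1
After op 2 (right): buf='KLDCYDUXF' cursor=2
After op 3 (left): buf='KLDCYDUXF' cursor=1
After op 4 (insert('S')): buf='KSLDCYDUXF' cursor=2
After op 5 (home): buf='KSLDCYDUXF' cursor=0
After op 6 (delete): buf='SLDCYDUXF' cursor=0
After op 7 (end): buf='SLDCYDUXF' cursor=9
After op 8 (home): buf='SLDCYDUXF' cursor=0

Answer: SLDCYDUXF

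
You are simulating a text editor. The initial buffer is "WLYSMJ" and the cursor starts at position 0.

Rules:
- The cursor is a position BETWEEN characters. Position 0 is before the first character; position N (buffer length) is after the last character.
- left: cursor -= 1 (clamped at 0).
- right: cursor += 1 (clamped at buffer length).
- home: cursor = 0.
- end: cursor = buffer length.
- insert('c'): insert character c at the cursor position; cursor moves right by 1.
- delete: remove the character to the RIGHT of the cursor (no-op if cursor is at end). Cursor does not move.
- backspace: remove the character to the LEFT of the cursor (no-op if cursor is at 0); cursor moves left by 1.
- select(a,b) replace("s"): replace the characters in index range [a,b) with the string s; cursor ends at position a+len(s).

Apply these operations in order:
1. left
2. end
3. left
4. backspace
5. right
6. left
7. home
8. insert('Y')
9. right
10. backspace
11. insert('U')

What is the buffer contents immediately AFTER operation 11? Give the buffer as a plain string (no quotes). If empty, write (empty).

Answer: YULYSJ

Derivation:
After op 1 (left): buf='WLYSMJ' cursor=0
After op 2 (end): buf='WLYSMJ' cursor=6
After op 3 (left): buf='WLYSMJ' cursor=5
After op 4 (backspace): buf='WLYSJ' cursor=4
After op 5 (right): buf='WLYSJ' cursor=5
After op 6 (left): buf='WLYSJ' cursor=4
After op 7 (home): buf='WLYSJ' cursor=0
After op 8 (insert('Y')): buf='YWLYSJ' cursor=1
After op 9 (right): buf='YWLYSJ' cursor=2
After op 10 (backspace): buf='YLYSJ' cursor=1
After op 11 (insert('U')): buf='YULYSJ' cursor=2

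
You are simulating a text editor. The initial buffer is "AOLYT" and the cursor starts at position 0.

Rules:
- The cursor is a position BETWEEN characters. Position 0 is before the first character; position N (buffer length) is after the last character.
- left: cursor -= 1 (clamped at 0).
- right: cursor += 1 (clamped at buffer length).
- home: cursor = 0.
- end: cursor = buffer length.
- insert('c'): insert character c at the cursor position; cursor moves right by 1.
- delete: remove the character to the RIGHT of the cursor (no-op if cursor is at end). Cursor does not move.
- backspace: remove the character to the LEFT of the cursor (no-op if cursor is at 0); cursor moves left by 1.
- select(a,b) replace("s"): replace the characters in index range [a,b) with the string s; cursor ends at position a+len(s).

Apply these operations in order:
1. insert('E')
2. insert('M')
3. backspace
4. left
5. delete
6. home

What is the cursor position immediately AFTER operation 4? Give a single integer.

Answer: 0

Derivation:
After op 1 (insert('E')): buf='EAOLYT' cursor=1
After op 2 (insert('M')): buf='EMAOLYT' cursor=2
After op 3 (backspace): buf='EAOLYT' cursor=1
After op 4 (left): buf='EAOLYT' cursor=0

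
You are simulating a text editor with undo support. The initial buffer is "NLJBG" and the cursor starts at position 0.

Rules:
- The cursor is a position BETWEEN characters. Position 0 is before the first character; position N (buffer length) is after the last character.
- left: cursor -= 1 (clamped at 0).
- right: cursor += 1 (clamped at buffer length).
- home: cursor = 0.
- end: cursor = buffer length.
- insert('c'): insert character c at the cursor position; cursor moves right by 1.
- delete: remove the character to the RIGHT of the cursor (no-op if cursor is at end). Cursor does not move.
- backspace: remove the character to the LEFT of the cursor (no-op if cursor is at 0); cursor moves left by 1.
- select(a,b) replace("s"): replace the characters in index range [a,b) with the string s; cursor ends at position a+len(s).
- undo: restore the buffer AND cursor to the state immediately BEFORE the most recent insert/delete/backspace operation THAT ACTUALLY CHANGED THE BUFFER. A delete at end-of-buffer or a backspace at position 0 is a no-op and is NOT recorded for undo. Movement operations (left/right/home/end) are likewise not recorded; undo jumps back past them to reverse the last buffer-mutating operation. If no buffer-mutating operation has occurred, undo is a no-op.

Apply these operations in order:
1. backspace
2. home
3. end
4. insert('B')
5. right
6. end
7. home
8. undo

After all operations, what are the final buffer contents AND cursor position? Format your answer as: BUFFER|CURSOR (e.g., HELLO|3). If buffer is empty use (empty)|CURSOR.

After op 1 (backspace): buf='NLJBG' cursor=0
After op 2 (home): buf='NLJBG' cursor=0
After op 3 (end): buf='NLJBG' cursor=5
After op 4 (insert('B')): buf='NLJBGB' cursor=6
After op 5 (right): buf='NLJBGB' cursor=6
After op 6 (end): buf='NLJBGB' cursor=6
After op 7 (home): buf='NLJBGB' cursor=0
After op 8 (undo): buf='NLJBG' cursor=5

Answer: NLJBG|5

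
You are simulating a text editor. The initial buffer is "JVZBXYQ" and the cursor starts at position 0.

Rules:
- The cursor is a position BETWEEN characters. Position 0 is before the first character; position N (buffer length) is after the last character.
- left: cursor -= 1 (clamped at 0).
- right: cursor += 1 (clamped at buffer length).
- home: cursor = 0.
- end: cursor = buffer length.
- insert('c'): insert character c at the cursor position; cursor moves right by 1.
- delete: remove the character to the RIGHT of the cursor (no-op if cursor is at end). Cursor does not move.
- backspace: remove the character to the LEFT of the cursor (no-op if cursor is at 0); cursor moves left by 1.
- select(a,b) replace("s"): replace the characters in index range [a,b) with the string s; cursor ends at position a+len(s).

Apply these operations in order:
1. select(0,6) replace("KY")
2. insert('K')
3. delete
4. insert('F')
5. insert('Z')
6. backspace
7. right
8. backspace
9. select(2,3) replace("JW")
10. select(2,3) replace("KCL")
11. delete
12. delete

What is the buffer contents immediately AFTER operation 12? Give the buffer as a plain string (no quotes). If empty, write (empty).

Answer: KYKCL

Derivation:
After op 1 (select(0,6) replace("KY")): buf='KYQ' cursor=2
After op 2 (insert('K')): buf='KYKQ' cursor=3
After op 3 (delete): buf='KYK' cursor=3
After op 4 (insert('F')): buf='KYKF' cursor=4
After op 5 (insert('Z')): buf='KYKFZ' cursor=5
After op 6 (backspace): buf='KYKF' cursor=4
After op 7 (right): buf='KYKF' cursor=4
After op 8 (backspace): buf='KYK' cursor=3
After op 9 (select(2,3) replace("JW")): buf='KYJW' cursor=4
After op 10 (select(2,3) replace("KCL")): buf='KYKCLW' cursor=5
After op 11 (delete): buf='KYKCL' cursor=5
After op 12 (delete): buf='KYKCL' cursor=5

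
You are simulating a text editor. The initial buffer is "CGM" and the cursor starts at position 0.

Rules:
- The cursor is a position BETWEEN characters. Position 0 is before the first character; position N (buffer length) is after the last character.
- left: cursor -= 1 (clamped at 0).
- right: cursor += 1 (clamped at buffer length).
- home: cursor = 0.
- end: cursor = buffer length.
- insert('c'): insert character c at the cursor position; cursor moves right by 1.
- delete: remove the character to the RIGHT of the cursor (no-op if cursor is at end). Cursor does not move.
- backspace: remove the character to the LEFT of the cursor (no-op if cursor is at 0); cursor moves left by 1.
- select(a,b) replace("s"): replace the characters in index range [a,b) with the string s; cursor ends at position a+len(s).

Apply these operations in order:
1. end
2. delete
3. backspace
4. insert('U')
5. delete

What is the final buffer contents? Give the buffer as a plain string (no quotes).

After op 1 (end): buf='CGM' cursor=3
After op 2 (delete): buf='CGM' cursor=3
After op 3 (backspace): buf='CG' cursor=2
After op 4 (insert('U')): buf='CGU' cursor=3
After op 5 (delete): buf='CGU' cursor=3

Answer: CGU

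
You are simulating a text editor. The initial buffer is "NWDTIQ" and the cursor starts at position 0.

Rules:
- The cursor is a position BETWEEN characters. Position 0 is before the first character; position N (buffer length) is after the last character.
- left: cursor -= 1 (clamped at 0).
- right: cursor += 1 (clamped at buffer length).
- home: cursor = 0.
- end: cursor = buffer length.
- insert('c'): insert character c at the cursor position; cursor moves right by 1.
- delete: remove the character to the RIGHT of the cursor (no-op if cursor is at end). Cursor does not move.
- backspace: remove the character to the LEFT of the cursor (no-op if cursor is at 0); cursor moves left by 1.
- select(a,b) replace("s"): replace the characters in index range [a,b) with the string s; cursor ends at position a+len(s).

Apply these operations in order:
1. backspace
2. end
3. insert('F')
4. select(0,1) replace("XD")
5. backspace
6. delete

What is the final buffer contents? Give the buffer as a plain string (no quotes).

After op 1 (backspace): buf='NWDTIQ' cursor=0
After op 2 (end): buf='NWDTIQ' cursor=6
After op 3 (insert('F')): buf='NWDTIQF' cursor=7
After op 4 (select(0,1) replace("XD")): buf='XDWDTIQF' cursor=2
After op 5 (backspace): buf='XWDTIQF' cursor=1
After op 6 (delete): buf='XDTIQF' cursor=1

Answer: XDTIQF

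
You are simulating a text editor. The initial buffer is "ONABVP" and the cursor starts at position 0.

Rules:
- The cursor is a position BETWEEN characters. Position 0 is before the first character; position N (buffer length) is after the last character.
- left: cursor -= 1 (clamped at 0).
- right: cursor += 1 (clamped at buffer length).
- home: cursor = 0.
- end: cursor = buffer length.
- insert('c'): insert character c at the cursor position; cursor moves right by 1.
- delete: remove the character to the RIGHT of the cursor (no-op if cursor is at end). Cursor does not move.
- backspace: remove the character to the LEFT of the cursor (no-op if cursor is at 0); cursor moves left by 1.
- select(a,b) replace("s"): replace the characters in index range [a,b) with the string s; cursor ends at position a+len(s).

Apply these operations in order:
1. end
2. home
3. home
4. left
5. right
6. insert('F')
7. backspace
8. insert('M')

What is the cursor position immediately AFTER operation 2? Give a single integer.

Answer: 0

Derivation:
After op 1 (end): buf='ONABVP' cursor=6
After op 2 (home): buf='ONABVP' cursor=0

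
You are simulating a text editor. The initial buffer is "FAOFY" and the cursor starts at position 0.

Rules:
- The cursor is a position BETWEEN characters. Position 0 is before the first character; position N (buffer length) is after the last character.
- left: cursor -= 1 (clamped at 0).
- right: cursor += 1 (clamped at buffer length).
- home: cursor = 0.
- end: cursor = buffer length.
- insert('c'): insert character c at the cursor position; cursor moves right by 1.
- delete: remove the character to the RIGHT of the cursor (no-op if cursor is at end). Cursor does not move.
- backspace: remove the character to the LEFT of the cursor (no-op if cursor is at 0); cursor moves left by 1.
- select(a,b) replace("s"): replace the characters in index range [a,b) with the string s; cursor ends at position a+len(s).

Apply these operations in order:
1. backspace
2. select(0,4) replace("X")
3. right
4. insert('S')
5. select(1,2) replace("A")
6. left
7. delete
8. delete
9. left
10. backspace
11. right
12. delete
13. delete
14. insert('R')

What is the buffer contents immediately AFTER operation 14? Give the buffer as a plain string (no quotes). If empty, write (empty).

Answer: XR

Derivation:
After op 1 (backspace): buf='FAOFY' cursor=0
After op 2 (select(0,4) replace("X")): buf='XY' cursor=1
After op 3 (right): buf='XY' cursor=2
After op 4 (insert('S')): buf='XYS' cursor=3
After op 5 (select(1,2) replace("A")): buf='XAS' cursor=2
After op 6 (left): buf='XAS' cursor=1
After op 7 (delete): buf='XS' cursor=1
After op 8 (delete): buf='X' cursor=1
After op 9 (left): buf='X' cursor=0
After op 10 (backspace): buf='X' cursor=0
After op 11 (right): buf='X' cursor=1
After op 12 (delete): buf='X' cursor=1
After op 13 (delete): buf='X' cursor=1
After op 14 (insert('R')): buf='XR' cursor=2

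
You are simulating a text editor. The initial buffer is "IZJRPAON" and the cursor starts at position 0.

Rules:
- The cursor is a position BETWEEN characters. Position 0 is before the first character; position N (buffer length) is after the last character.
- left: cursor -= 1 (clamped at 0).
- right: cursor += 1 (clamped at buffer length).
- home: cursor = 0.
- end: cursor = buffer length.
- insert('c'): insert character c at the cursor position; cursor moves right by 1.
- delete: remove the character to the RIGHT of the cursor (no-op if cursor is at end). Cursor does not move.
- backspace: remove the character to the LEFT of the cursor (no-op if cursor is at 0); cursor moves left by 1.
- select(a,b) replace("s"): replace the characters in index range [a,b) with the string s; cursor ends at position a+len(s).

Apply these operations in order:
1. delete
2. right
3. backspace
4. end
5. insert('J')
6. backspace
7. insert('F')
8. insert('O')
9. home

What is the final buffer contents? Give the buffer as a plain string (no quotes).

Answer: JRPAONFO

Derivation:
After op 1 (delete): buf='ZJRPAON' cursor=0
After op 2 (right): buf='ZJRPAON' cursor=1
After op 3 (backspace): buf='JRPAON' cursor=0
After op 4 (end): buf='JRPAON' cursor=6
After op 5 (insert('J')): buf='JRPAONJ' cursor=7
After op 6 (backspace): buf='JRPAON' cursor=6
After op 7 (insert('F')): buf='JRPAONF' cursor=7
After op 8 (insert('O')): buf='JRPAONFO' cursor=8
After op 9 (home): buf='JRPAONFO' cursor=0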